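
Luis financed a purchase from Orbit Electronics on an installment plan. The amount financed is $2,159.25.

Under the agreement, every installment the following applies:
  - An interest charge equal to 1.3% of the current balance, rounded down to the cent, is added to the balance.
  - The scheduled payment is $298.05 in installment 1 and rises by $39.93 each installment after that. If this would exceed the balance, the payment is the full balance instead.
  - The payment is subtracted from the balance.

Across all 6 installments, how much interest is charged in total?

Installment 1: $2,159.25 +$28.07 interest = $2,187.32; pay $298.05 → $1,889.27
Installment 2: $1,889.27 +$24.56 interest = $1,913.83; pay $337.98 → $1,575.85
Installment 3: $1,575.85 +$20.48 interest = $1,596.33; pay $377.91 → $1,218.42
Installment 4: $1,218.42 +$15.83 interest = $1,234.25; pay $417.84 → $816.41
Installment 5: $816.41 +$10.61 interest = $827.02; pay $457.77 → $369.25
Installment 6: $369.25 +$4.80 interest = $374.05; pay $374.05 → $0.00
Total interest: $28.07 + $24.56 + $20.48 + $15.83 + $10.61 + $4.80 = $104.35

$104.35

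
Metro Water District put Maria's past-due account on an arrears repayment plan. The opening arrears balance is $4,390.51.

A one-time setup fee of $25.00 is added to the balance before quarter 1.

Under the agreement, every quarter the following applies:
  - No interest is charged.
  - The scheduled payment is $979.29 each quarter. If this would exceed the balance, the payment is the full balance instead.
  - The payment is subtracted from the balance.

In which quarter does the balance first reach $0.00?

5

Quarter 1: opening $4,415.51; payment $979.29; balance $3,436.22
Quarter 2: opening $3,436.22; payment $979.29; balance $2,456.93
Quarter 3: opening $2,456.93; payment $979.29; balance $1,477.64
Quarter 4: opening $1,477.64; payment $979.29; balance $498.35
Quarter 5: opening $498.35; payment $498.35; balance $0.00
Balance reaches $0.00 in quarter 5.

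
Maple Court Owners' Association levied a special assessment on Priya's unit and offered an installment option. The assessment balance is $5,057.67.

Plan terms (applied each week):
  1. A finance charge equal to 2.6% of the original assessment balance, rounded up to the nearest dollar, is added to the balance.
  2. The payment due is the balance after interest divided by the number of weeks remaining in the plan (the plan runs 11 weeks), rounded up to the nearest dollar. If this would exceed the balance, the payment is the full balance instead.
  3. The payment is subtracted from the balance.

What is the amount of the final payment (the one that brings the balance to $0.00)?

Week 1: $5,057.67 +$132.00 interest = $5,189.67; pay $472.00 → $4,717.67
Week 2: $4,717.67 +$132.00 interest = $4,849.67; pay $485.00 → $4,364.67
Week 3: $4,364.67 +$132.00 interest = $4,496.67; pay $500.00 → $3,996.67
Week 4: $3,996.67 +$132.00 interest = $4,128.67; pay $517.00 → $3,611.67
Week 5: $3,611.67 +$132.00 interest = $3,743.67; pay $535.00 → $3,208.67
Week 6: $3,208.67 +$132.00 interest = $3,340.67; pay $557.00 → $2,783.67
Week 7: $2,783.67 +$132.00 interest = $2,915.67; pay $584.00 → $2,331.67
Week 8: $2,331.67 +$132.00 interest = $2,463.67; pay $616.00 → $1,847.67
Week 9: $1,847.67 +$132.00 interest = $1,979.67; pay $660.00 → $1,319.67
Week 10: $1,319.67 +$132.00 interest = $1,451.67; pay $726.00 → $725.67
Week 11: $725.67 +$132.00 interest = $857.67; pay $857.67 → $0.00

$857.67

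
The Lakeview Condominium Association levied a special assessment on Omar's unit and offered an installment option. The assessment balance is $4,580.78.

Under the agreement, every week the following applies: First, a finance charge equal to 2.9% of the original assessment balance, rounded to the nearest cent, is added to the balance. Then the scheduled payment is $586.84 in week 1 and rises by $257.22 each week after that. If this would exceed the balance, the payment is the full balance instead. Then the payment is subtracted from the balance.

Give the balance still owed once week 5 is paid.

$0.00

Week 1: $4,580.78 +$132.84 interest = $4,713.62; pay $586.84 → $4,126.78
Week 2: $4,126.78 +$132.84 interest = $4,259.62; pay $844.06 → $3,415.56
Week 3: $3,415.56 +$132.84 interest = $3,548.40; pay $1,101.28 → $2,447.12
Week 4: $2,447.12 +$132.84 interest = $2,579.96; pay $1,358.50 → $1,221.46
Week 5: $1,221.46 +$132.84 interest = $1,354.30; pay $1,354.30 → $0.00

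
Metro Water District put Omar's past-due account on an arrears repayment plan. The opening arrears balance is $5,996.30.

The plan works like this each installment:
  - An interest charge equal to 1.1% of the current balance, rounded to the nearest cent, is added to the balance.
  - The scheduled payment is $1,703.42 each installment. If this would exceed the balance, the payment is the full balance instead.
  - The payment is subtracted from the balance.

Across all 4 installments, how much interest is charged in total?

$154.98

# | Opening | Interest | Payment | End bal
1 | $5,996.30 | $65.96 | $1,703.42 | $4,358.84
2 | $4,358.84 | $47.95 | $1,703.42 | $2,703.37
3 | $2,703.37 | $29.74 | $1,703.42 | $1,029.69
4 | $1,029.69 | $11.33 | $1,041.02 | $0.00
Total interest: $65.96 + $47.95 + $29.74 + $11.33 = $154.98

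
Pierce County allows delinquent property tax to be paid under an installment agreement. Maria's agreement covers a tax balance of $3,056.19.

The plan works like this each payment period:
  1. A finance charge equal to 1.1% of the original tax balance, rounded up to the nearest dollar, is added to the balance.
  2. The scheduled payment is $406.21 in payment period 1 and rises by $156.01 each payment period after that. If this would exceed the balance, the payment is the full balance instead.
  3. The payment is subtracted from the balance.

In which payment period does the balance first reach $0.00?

5

Payment period 1: opening $3,056.19; interest $34.00 → $3,090.19; payment $406.21; balance $2,683.98
Payment period 2: opening $2,683.98; interest $34.00 → $2,717.98; payment $562.22; balance $2,155.76
Payment period 3: opening $2,155.76; interest $34.00 → $2,189.76; payment $718.23; balance $1,471.53
Payment period 4: opening $1,471.53; interest $34.00 → $1,505.53; payment $874.24; balance $631.29
Payment period 5: opening $631.29; interest $34.00 → $665.29; payment $665.29; balance $0.00
Balance reaches $0.00 in payment period 5.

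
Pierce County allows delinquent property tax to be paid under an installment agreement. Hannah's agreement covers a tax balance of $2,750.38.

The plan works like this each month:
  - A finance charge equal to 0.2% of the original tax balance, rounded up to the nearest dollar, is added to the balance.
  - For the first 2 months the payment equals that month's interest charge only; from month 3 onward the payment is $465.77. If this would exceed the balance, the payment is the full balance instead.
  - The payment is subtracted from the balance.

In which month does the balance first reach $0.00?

8

Month 1: opening $2,750.38; interest $6.00 → $2,756.38; payment $6.00; balance $2,750.38
Month 2: opening $2,750.38; interest $6.00 → $2,756.38; payment $6.00; balance $2,750.38
Month 3: opening $2,750.38; interest $6.00 → $2,756.38; payment $465.77; balance $2,290.61
Month 4: opening $2,290.61; interest $6.00 → $2,296.61; payment $465.77; balance $1,830.84
Month 5: opening $1,830.84; interest $6.00 → $1,836.84; payment $465.77; balance $1,371.07
Month 6: opening $1,371.07; interest $6.00 → $1,377.07; payment $465.77; balance $911.30
Month 7: opening $911.30; interest $6.00 → $917.30; payment $465.77; balance $451.53
Month 8: opening $451.53; interest $6.00 → $457.53; payment $457.53; balance $0.00
Balance reaches $0.00 in month 8.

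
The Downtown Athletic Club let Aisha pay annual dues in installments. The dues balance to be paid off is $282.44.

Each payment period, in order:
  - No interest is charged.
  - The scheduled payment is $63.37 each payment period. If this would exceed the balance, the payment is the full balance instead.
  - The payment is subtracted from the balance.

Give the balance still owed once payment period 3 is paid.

$92.33

Payment period 1: opening $282.44; payment $63.37; balance $219.07
Payment period 2: opening $219.07; payment $63.37; balance $155.70
Payment period 3: opening $155.70; payment $63.37; balance $92.33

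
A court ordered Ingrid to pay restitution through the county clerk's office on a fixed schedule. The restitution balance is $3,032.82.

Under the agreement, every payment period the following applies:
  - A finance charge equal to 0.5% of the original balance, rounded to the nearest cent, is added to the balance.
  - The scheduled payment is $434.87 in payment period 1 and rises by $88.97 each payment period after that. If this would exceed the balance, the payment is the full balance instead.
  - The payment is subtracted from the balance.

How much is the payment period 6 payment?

Payment period 1: opening $3,032.82; interest $15.16 → $3,047.98; payment $434.87; balance $2,613.11
Payment period 2: opening $2,613.11; interest $15.16 → $2,628.27; payment $523.84; balance $2,104.43
Payment period 3: opening $2,104.43; interest $15.16 → $2,119.59; payment $612.81; balance $1,506.78
Payment period 4: opening $1,506.78; interest $15.16 → $1,521.94; payment $701.78; balance $820.16
Payment period 5: opening $820.16; interest $15.16 → $835.32; payment $790.75; balance $44.57
Payment period 6: opening $44.57; interest $15.16 → $59.73; payment $59.73; balance $0.00

$59.73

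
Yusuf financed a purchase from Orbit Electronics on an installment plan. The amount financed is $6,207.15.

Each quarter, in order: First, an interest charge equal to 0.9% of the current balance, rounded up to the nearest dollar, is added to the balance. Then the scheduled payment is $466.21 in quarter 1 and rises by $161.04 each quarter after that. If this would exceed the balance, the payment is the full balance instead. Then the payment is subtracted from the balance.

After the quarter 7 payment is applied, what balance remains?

# | Opening | Interest | Payment | End bal
1 | $6,207.15 | $56.00 | $466.21 | $5,796.94
2 | $5,796.94 | $53.00 | $627.25 | $5,222.69
3 | $5,222.69 | $48.00 | $788.29 | $4,482.40
4 | $4,482.40 | $41.00 | $949.33 | $3,574.07
5 | $3,574.07 | $33.00 | $1,110.37 | $2,496.70
6 | $2,496.70 | $23.00 | $1,271.41 | $1,248.29
7 | $1,248.29 | $12.00 | $1,260.29 | $0.00

$0.00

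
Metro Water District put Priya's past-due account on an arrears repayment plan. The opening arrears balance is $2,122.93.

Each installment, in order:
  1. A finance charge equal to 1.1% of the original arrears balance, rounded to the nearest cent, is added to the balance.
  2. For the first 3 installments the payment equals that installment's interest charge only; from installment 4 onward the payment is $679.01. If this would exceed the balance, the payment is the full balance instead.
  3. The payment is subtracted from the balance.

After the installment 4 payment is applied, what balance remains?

Installment 1: opening $2,122.93; interest $23.35 → $2,146.28; payment $23.35; balance $2,122.93
Installment 2: opening $2,122.93; interest $23.35 → $2,146.28; payment $23.35; balance $2,122.93
Installment 3: opening $2,122.93; interest $23.35 → $2,146.28; payment $23.35; balance $2,122.93
Installment 4: opening $2,122.93; interest $23.35 → $2,146.28; payment $679.01; balance $1,467.27

$1,467.27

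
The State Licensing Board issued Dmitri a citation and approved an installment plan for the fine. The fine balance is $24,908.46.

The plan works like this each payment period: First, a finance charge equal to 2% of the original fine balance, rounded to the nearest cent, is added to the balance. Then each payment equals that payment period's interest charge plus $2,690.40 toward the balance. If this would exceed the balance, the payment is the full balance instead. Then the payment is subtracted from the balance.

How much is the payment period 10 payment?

Payment period 1: $24,908.46 +$498.17 interest = $25,406.63; pay $3,188.57 → $22,218.06
Payment period 2: $22,218.06 +$498.17 interest = $22,716.23; pay $3,188.57 → $19,527.66
Payment period 3: $19,527.66 +$498.17 interest = $20,025.83; pay $3,188.57 → $16,837.26
Payment period 4: $16,837.26 +$498.17 interest = $17,335.43; pay $3,188.57 → $14,146.86
Payment period 5: $14,146.86 +$498.17 interest = $14,645.03; pay $3,188.57 → $11,456.46
Payment period 6: $11,456.46 +$498.17 interest = $11,954.63; pay $3,188.57 → $8,766.06
Payment period 7: $8,766.06 +$498.17 interest = $9,264.23; pay $3,188.57 → $6,075.66
Payment period 8: $6,075.66 +$498.17 interest = $6,573.83; pay $3,188.57 → $3,385.26
Payment period 9: $3,385.26 +$498.17 interest = $3,883.43; pay $3,188.57 → $694.86
Payment period 10: $694.86 +$498.17 interest = $1,193.03; pay $1,193.03 → $0.00

$1,193.03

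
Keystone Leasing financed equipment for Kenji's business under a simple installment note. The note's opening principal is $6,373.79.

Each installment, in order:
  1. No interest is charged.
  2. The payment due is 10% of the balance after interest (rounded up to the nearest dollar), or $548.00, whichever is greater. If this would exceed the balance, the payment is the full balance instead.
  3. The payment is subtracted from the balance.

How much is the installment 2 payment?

Installment 1: opening $6,373.79; payment $638.00; balance $5,735.79
Installment 2: opening $5,735.79; payment $574.00; balance $5,161.79

$574.00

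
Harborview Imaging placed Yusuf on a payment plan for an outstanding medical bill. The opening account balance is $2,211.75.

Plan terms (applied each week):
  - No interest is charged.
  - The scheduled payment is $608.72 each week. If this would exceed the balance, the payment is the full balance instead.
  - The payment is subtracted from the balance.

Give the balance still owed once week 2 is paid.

$994.31

Week 1: opening $2,211.75; payment $608.72; balance $1,603.03
Week 2: opening $1,603.03; payment $608.72; balance $994.31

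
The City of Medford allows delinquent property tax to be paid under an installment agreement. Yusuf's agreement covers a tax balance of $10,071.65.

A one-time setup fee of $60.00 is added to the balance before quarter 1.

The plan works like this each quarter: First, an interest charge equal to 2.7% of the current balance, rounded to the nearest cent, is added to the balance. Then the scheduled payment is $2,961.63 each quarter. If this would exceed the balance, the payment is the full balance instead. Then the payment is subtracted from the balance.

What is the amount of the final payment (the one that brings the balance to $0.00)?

Quarter 1: opening $10,131.65; interest $273.55 → $10,405.20; payment $2,961.63; balance $7,443.57
Quarter 2: opening $7,443.57; interest $200.98 → $7,644.55; payment $2,961.63; balance $4,682.92
Quarter 3: opening $4,682.92; interest $126.44 → $4,809.36; payment $2,961.63; balance $1,847.73
Quarter 4: opening $1,847.73; interest $49.89 → $1,897.62; payment $1,897.62; balance $0.00

$1,897.62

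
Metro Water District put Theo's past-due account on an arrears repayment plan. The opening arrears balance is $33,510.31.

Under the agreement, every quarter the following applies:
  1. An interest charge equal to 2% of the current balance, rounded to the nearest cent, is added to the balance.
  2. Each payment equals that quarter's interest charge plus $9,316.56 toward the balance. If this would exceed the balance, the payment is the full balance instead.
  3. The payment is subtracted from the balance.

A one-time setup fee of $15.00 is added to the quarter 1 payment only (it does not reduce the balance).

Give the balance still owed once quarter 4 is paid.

$0.00

Quarter 1: $33,510.31 +$670.21 interest = $34,180.52; pay $9,986.77 (+ $15.00 fee) → $24,193.75
Quarter 2: $24,193.75 +$483.88 interest = $24,677.63; pay $9,800.44 → $14,877.19
Quarter 3: $14,877.19 +$297.54 interest = $15,174.73; pay $9,614.10 → $5,560.63
Quarter 4: $5,560.63 +$111.21 interest = $5,671.84; pay $5,671.84 → $0.00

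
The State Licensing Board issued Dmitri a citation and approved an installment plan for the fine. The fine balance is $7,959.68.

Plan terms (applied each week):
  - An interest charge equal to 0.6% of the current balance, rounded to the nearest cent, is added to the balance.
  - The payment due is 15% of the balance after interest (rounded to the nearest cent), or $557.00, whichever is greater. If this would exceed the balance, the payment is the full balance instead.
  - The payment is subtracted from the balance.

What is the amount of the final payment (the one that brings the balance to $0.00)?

$381.71

Week 1: $7,959.68 +$47.76 interest = $8,007.44; pay $1,201.12 → $6,806.32
Week 2: $6,806.32 +$40.84 interest = $6,847.16; pay $1,027.07 → $5,820.09
Week 3: $5,820.09 +$34.92 interest = $5,855.01; pay $878.25 → $4,976.76
Week 4: $4,976.76 +$29.86 interest = $5,006.62; pay $750.99 → $4,255.63
Week 5: $4,255.63 +$25.53 interest = $4,281.16; pay $642.17 → $3,638.99
Week 6: $3,638.99 +$21.83 interest = $3,660.82; pay $557.00 → $3,103.82
Week 7: $3,103.82 +$18.62 interest = $3,122.44; pay $557.00 → $2,565.44
Week 8: $2,565.44 +$15.39 interest = $2,580.83; pay $557.00 → $2,023.83
Week 9: $2,023.83 +$12.14 interest = $2,035.97; pay $557.00 → $1,478.97
Week 10: $1,478.97 +$8.87 interest = $1,487.84; pay $557.00 → $930.84
Week 11: $930.84 +$5.59 interest = $936.43; pay $557.00 → $379.43
Week 12: $379.43 +$2.28 interest = $381.71; pay $381.71 → $0.00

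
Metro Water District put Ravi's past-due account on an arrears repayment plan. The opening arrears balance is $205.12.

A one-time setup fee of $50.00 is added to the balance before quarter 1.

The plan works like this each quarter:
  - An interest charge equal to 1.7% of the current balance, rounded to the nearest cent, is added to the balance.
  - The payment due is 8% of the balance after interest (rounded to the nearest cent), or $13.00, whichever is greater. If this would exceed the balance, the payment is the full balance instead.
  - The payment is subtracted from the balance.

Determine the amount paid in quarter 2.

Quarter 1: $255.12 +$4.34 interest = $259.46; pay $20.76 → $238.70
Quarter 2: $238.70 +$4.06 interest = $242.76; pay $19.42 → $223.34

$19.42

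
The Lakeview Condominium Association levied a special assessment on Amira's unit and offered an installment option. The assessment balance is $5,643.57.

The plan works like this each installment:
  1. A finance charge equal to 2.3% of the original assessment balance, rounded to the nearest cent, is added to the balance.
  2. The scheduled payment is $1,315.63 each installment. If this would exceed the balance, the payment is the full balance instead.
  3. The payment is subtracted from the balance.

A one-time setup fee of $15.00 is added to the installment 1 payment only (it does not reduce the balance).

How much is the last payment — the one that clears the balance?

$1,030.05

# | Opening | Interest | Payment | Fee | End bal
1 | $5,643.57 | $129.80 | $1,315.63 | $15.00 | $4,457.74
2 | $4,457.74 | $129.80 | $1,315.63 | — | $3,271.91
3 | $3,271.91 | $129.80 | $1,315.63 | — | $2,086.08
4 | $2,086.08 | $129.80 | $1,315.63 | — | $900.25
5 | $900.25 | $129.80 | $1,030.05 | — | $0.00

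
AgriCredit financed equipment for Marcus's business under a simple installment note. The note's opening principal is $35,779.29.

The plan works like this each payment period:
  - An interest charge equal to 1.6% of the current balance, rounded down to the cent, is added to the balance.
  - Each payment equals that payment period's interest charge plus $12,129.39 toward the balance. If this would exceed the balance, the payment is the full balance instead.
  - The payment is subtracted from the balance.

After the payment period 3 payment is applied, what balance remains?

$0.00

# | Opening | Interest | Payment | End bal
1 | $35,779.29 | $572.46 | $12,701.85 | $23,649.90
2 | $23,649.90 | $378.39 | $12,507.78 | $11,520.51
3 | $11,520.51 | $184.32 | $11,704.83 | $0.00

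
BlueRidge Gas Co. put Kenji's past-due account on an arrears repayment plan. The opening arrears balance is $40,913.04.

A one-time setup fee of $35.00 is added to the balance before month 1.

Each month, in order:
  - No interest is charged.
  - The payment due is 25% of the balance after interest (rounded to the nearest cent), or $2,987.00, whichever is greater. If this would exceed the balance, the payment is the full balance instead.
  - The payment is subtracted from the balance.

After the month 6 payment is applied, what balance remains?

$6,730.16

# | Opening | Payment | End bal
1 | $40,948.04 | $10,237.01 | $30,711.03
2 | $30,711.03 | $7,677.76 | $23,033.27
3 | $23,033.27 | $5,758.32 | $17,274.95
4 | $17,274.95 | $4,318.74 | $12,956.21
5 | $12,956.21 | $3,239.05 | $9,717.16
6 | $9,717.16 | $2,987.00 | $6,730.16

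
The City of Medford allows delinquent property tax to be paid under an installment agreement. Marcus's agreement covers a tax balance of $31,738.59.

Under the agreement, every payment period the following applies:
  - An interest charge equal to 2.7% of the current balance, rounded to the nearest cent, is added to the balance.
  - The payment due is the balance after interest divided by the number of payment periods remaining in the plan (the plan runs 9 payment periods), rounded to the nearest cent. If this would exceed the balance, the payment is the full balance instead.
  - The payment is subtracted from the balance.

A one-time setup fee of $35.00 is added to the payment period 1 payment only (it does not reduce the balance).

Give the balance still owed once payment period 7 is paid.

# | Opening | Interest | Payment | Fee | End bal
1 | $31,738.59 | $856.94 | $3,621.73 | $35.00 | $28,973.80
2 | $28,973.80 | $782.29 | $3,719.51 | — | $26,036.58
3 | $26,036.58 | $702.99 | $3,819.94 | — | $22,919.63
4 | $22,919.63 | $618.83 | $3,923.08 | — | $19,615.38
5 | $19,615.38 | $529.62 | $4,029.00 | — | $16,116.00
6 | $16,116.00 | $435.13 | $4,137.78 | — | $12,413.35
7 | $12,413.35 | $335.16 | $4,249.50 | — | $8,499.01

$8,499.01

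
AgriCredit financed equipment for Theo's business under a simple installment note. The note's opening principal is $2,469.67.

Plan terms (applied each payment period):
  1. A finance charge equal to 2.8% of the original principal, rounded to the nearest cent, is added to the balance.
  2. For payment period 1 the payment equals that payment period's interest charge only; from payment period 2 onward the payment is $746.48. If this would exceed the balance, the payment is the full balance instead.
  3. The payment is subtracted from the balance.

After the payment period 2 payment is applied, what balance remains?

# | Opening | Interest | Payment | End bal
1 | $2,469.67 | $69.15 | $69.15 | $2,469.67
2 | $2,469.67 | $69.15 | $746.48 | $1,792.34

$1,792.34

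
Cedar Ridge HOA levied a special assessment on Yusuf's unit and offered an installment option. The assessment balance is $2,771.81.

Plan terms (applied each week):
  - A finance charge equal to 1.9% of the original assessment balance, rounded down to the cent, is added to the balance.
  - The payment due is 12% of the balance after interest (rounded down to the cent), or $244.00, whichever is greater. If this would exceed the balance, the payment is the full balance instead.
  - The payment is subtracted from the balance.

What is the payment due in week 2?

Week 1: $2,771.81 +$52.66 interest = $2,824.47; pay $338.93 → $2,485.54
Week 2: $2,485.54 +$52.66 interest = $2,538.20; pay $304.58 → $2,233.62

$304.58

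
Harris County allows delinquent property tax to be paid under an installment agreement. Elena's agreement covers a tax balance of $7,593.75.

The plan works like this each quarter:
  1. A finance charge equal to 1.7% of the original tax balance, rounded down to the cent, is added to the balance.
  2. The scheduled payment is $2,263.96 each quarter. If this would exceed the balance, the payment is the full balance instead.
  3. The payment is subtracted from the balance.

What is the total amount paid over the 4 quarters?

$8,110.11

# | Opening | Interest | Payment | End bal
1 | $7,593.75 | $129.09 | $2,263.96 | $5,458.88
2 | $5,458.88 | $129.09 | $2,263.96 | $3,324.01
3 | $3,324.01 | $129.09 | $2,263.96 | $1,189.14
4 | $1,189.14 | $129.09 | $1,318.23 | $0.00
Total paid: $8,110.11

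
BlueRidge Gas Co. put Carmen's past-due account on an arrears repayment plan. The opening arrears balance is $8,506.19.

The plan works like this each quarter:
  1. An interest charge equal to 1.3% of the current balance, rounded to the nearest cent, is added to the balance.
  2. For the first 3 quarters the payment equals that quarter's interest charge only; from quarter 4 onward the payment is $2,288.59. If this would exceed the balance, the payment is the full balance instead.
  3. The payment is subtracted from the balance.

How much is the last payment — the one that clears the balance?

Quarter 1: opening $8,506.19; interest $110.58 → $8,616.77; payment $110.58; balance $8,506.19
Quarter 2: opening $8,506.19; interest $110.58 → $8,616.77; payment $110.58; balance $8,506.19
Quarter 3: opening $8,506.19; interest $110.58 → $8,616.77; payment $110.58; balance $8,506.19
Quarter 4: opening $8,506.19; interest $110.58 → $8,616.77; payment $2,288.59; balance $6,328.18
Quarter 5: opening $6,328.18; interest $82.27 → $6,410.45; payment $2,288.59; balance $4,121.86
Quarter 6: opening $4,121.86; interest $53.58 → $4,175.44; payment $2,288.59; balance $1,886.85
Quarter 7: opening $1,886.85; interest $24.53 → $1,911.38; payment $1,911.38; balance $0.00

$1,911.38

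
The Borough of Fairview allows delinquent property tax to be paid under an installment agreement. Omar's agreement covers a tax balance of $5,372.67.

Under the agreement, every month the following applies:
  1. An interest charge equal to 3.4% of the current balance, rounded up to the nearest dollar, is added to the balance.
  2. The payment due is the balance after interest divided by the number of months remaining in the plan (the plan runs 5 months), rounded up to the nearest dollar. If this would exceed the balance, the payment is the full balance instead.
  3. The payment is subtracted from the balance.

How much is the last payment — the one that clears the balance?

Month 1: $5,372.67 +$183.00 interest = $5,555.67; pay $1,112.00 → $4,443.67
Month 2: $4,443.67 +$152.00 interest = $4,595.67; pay $1,149.00 → $3,446.67
Month 3: $3,446.67 +$118.00 interest = $3,564.67; pay $1,189.00 → $2,375.67
Month 4: $2,375.67 +$81.00 interest = $2,456.67; pay $1,229.00 → $1,227.67
Month 5: $1,227.67 +$42.00 interest = $1,269.67; pay $1,269.67 → $0.00

$1,269.67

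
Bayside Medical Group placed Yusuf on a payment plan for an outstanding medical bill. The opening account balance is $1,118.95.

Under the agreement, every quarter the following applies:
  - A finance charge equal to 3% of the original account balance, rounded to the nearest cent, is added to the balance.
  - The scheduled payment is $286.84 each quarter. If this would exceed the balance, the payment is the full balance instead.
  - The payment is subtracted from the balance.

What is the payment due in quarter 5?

# | Opening | Interest | Payment | End bal
1 | $1,118.95 | $33.57 | $286.84 | $865.68
2 | $865.68 | $33.57 | $286.84 | $612.41
3 | $612.41 | $33.57 | $286.84 | $359.14
4 | $359.14 | $33.57 | $286.84 | $105.87
5 | $105.87 | $33.57 | $139.44 | $0.00

$139.44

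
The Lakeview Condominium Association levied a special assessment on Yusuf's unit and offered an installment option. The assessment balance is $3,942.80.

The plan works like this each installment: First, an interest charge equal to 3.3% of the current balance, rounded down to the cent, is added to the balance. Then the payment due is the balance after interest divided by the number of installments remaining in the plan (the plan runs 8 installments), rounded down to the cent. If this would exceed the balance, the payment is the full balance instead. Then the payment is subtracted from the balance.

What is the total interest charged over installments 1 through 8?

$632.86

# | Opening | Interest | Payment | End bal
1 | $3,942.80 | $130.11 | $509.11 | $3,563.80
2 | $3,563.80 | $117.60 | $525.91 | $3,155.49
3 | $3,155.49 | $104.13 | $543.27 | $2,716.35
4 | $2,716.35 | $89.63 | $561.19 | $2,244.79
5 | $2,244.79 | $74.07 | $579.71 | $1,739.15
6 | $1,739.15 | $57.39 | $598.84 | $1,197.70
7 | $1,197.70 | $39.52 | $618.61 | $618.61
8 | $618.61 | $20.41 | $639.02 | $0.00
Total interest: $130.11 + $117.60 + $104.13 + $89.63 + $74.07 + $57.39 + $39.52 + $20.41 = $632.86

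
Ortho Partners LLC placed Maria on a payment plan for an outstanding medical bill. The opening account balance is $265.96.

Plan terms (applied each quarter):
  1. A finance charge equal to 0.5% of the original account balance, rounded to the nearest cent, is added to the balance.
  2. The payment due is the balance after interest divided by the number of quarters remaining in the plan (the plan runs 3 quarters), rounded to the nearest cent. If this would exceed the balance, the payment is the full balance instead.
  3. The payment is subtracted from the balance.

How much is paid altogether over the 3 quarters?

$269.95

Quarter 1: opening $265.96; interest $1.33 → $267.29; payment $89.10; balance $178.19
Quarter 2: opening $178.19; interest $1.33 → $179.52; payment $89.76; balance $89.76
Quarter 3: opening $89.76; interest $1.33 → $91.09; payment $91.09; balance $0.00
Total paid: $269.95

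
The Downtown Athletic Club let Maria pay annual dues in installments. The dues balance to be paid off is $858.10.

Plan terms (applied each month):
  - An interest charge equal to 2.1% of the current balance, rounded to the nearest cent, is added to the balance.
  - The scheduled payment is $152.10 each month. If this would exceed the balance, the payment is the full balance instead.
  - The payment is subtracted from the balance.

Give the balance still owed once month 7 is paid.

$0.00

Month 1: $858.10 +$18.02 interest = $876.12; pay $152.10 → $724.02
Month 2: $724.02 +$15.20 interest = $739.22; pay $152.10 → $587.12
Month 3: $587.12 +$12.33 interest = $599.45; pay $152.10 → $447.35
Month 4: $447.35 +$9.39 interest = $456.74; pay $152.10 → $304.64
Month 5: $304.64 +$6.40 interest = $311.04; pay $152.10 → $158.94
Month 6: $158.94 +$3.34 interest = $162.28; pay $152.10 → $10.18
Month 7: $10.18 +$0.21 interest = $10.39; pay $10.39 → $0.00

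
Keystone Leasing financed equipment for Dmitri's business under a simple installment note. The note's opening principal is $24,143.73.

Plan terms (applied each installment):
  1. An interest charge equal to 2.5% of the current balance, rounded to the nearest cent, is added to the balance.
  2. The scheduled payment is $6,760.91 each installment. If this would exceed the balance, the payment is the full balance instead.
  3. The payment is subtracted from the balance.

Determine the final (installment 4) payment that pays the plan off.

$5,336.28

Installment 1: $24,143.73 +$603.59 interest = $24,747.32; pay $6,760.91 → $17,986.41
Installment 2: $17,986.41 +$449.66 interest = $18,436.07; pay $6,760.91 → $11,675.16
Installment 3: $11,675.16 +$291.88 interest = $11,967.04; pay $6,760.91 → $5,206.13
Installment 4: $5,206.13 +$130.15 interest = $5,336.28; pay $5,336.28 → $0.00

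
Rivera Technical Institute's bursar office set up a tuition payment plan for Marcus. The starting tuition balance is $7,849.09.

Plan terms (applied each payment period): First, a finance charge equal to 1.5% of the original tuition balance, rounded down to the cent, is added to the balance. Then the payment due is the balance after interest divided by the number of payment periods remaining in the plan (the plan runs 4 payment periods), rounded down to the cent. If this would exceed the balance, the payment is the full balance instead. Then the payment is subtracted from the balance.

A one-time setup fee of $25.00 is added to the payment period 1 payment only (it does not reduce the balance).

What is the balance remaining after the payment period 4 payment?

$0.00

Payment period 1: opening $7,849.09; interest $117.73 → $7,966.82; payment $1,991.70 (+ $25.00 fee); balance $5,975.12
Payment period 2: opening $5,975.12; interest $117.73 → $6,092.85; payment $2,030.95; balance $4,061.90
Payment period 3: opening $4,061.90; interest $117.73 → $4,179.63; payment $2,089.81; balance $2,089.82
Payment period 4: opening $2,089.82; interest $117.73 → $2,207.55; payment $2,207.55; balance $0.00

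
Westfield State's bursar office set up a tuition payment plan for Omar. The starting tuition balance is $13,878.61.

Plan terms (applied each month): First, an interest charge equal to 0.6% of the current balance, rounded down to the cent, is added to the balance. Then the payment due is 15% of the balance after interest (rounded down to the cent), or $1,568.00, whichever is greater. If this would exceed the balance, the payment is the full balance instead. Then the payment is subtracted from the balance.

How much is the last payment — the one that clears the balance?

$974.35

Month 1: opening $13,878.61; interest $83.27 → $13,961.88; payment $2,094.28; balance $11,867.60
Month 2: opening $11,867.60; interest $71.20 → $11,938.80; payment $1,790.82; balance $10,147.98
Month 3: opening $10,147.98; interest $60.88 → $10,208.86; payment $1,568.00; balance $8,640.86
Month 4: opening $8,640.86; interest $51.84 → $8,692.70; payment $1,568.00; balance $7,124.70
Month 5: opening $7,124.70; interest $42.74 → $7,167.44; payment $1,568.00; balance $5,599.44
Month 6: opening $5,599.44; interest $33.59 → $5,633.03; payment $1,568.00; balance $4,065.03
Month 7: opening $4,065.03; interest $24.39 → $4,089.42; payment $1,568.00; balance $2,521.42
Month 8: opening $2,521.42; interest $15.12 → $2,536.54; payment $1,568.00; balance $968.54
Month 9: opening $968.54; interest $5.81 → $974.35; payment $974.35; balance $0.00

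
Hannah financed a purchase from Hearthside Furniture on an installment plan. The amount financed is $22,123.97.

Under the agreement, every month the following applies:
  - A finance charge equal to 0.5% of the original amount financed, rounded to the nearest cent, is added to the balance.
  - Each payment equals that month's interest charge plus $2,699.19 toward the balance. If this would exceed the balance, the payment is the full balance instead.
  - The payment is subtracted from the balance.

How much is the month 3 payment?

$2,809.81

Month 1: $22,123.97 +$110.62 interest = $22,234.59; pay $2,809.81 → $19,424.78
Month 2: $19,424.78 +$110.62 interest = $19,535.40; pay $2,809.81 → $16,725.59
Month 3: $16,725.59 +$110.62 interest = $16,836.21; pay $2,809.81 → $14,026.40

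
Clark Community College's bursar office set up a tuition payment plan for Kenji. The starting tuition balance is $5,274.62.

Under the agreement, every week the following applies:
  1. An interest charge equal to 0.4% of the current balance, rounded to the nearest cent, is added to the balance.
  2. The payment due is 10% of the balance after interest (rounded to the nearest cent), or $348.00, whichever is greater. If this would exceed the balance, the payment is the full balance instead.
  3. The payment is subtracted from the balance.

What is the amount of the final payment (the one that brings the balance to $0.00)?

Week 1: $5,274.62 +$21.10 interest = $5,295.72; pay $529.57 → $4,766.15
Week 2: $4,766.15 +$19.06 interest = $4,785.21; pay $478.52 → $4,306.69
Week 3: $4,306.69 +$17.23 interest = $4,323.92; pay $432.39 → $3,891.53
Week 4: $3,891.53 +$15.57 interest = $3,907.10; pay $390.71 → $3,516.39
Week 5: $3,516.39 +$14.07 interest = $3,530.46; pay $353.05 → $3,177.41
Week 6: $3,177.41 +$12.71 interest = $3,190.12; pay $348.00 → $2,842.12
Week 7: $2,842.12 +$11.37 interest = $2,853.49; pay $348.00 → $2,505.49
Week 8: $2,505.49 +$10.02 interest = $2,515.51; pay $348.00 → $2,167.51
Week 9: $2,167.51 +$8.67 interest = $2,176.18; pay $348.00 → $1,828.18
Week 10: $1,828.18 +$7.31 interest = $1,835.49; pay $348.00 → $1,487.49
Week 11: $1,487.49 +$5.95 interest = $1,493.44; pay $348.00 → $1,145.44
Week 12: $1,145.44 +$4.58 interest = $1,150.02; pay $348.00 → $802.02
Week 13: $802.02 +$3.21 interest = $805.23; pay $348.00 → $457.23
Week 14: $457.23 +$1.83 interest = $459.06; pay $348.00 → $111.06
Week 15: $111.06 +$0.44 interest = $111.50; pay $111.50 → $0.00

$111.50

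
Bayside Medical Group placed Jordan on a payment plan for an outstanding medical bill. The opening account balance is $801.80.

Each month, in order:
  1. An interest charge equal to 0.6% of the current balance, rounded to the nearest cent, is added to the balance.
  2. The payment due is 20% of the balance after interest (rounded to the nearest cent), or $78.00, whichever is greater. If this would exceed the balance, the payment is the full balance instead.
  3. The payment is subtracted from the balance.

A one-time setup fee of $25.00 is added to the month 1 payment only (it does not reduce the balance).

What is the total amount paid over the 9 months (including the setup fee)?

$846.61

Month 1: $801.80 +$4.81 interest = $806.61; pay $161.32 (+ $25.00 fee) → $645.29
Month 2: $645.29 +$3.87 interest = $649.16; pay $129.83 → $519.33
Month 3: $519.33 +$3.12 interest = $522.45; pay $104.49 → $417.96
Month 4: $417.96 +$2.51 interest = $420.47; pay $84.09 → $336.38
Month 5: $336.38 +$2.02 interest = $338.40; pay $78.00 → $260.40
Month 6: $260.40 +$1.56 interest = $261.96; pay $78.00 → $183.96
Month 7: $183.96 +$1.10 interest = $185.06; pay $78.00 → $107.06
Month 8: $107.06 +$0.64 interest = $107.70; pay $78.00 → $29.70
Month 9: $29.70 +$0.18 interest = $29.88; pay $29.88 → $0.00
Total paid: $846.61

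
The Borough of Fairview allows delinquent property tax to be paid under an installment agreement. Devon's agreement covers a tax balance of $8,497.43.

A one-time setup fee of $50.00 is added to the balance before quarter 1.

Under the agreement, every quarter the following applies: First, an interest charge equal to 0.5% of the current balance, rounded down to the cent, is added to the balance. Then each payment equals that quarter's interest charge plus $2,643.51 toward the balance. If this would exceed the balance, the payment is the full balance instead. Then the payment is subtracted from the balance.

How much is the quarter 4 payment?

Quarter 1: $8,547.43 +$42.73 interest = $8,590.16; pay $2,686.24 → $5,903.92
Quarter 2: $5,903.92 +$29.51 interest = $5,933.43; pay $2,673.02 → $3,260.41
Quarter 3: $3,260.41 +$16.30 interest = $3,276.71; pay $2,659.81 → $616.90
Quarter 4: $616.90 +$3.08 interest = $619.98; pay $619.98 → $0.00

$619.98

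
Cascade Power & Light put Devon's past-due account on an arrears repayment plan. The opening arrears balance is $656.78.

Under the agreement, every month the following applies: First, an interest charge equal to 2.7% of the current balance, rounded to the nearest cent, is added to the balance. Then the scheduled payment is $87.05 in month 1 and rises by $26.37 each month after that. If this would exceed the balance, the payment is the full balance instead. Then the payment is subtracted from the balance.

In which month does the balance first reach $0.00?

6

Month 1: opening $656.78; interest $17.73 → $674.51; payment $87.05; balance $587.46
Month 2: opening $587.46; interest $15.86 → $603.32; payment $113.42; balance $489.90
Month 3: opening $489.90; interest $13.23 → $503.13; payment $139.79; balance $363.34
Month 4: opening $363.34; interest $9.81 → $373.15; payment $166.16; balance $206.99
Month 5: opening $206.99; interest $5.59 → $212.58; payment $192.53; balance $20.05
Month 6: opening $20.05; interest $0.54 → $20.59; payment $20.59; balance $0.00
Balance reaches $0.00 in month 6.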